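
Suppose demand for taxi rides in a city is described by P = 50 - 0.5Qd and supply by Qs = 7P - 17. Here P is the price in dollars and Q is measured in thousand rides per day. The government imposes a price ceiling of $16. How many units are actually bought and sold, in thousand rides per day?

74

Rearranging demand gives Qd = 100 - 2P. Without the control the market clears where 100 - 2P = 7P - 17, i.e. P* = 13 and Q* = 74.
Since 16 is above P* = 13, the ceiling does not bind and the free-market outcome prevails.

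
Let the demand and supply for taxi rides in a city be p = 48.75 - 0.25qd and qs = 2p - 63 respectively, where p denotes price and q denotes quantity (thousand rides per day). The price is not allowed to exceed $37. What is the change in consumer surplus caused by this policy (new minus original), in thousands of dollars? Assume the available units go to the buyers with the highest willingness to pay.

Rearranging demand gives qd = 195 - 4p. Setting quantity demanded equal to quantity supplied, 195 - 4p = 2p - 63, gives p* = 43 and q* = 23.
The ceiling of 37 is below the equilibrium price 43, so it binds.
At p = 37: qd = 195 - 4·37 = 47 and qs = 2·37 - 63 = 11.
Consumer surplus without the control is ½ · (48.75 - 43) · 23 = 66.125.
With the ceiling, 11 units are sold at 37 (assume they go to the highest-value buyers). The demand price at q = 11 is 46, so CS = ½ · [(48.75 - 37) + (46 - 37)] · 11 = 114.125.
Change in consumer surplus = 114.125 - 66.125 = 48.

48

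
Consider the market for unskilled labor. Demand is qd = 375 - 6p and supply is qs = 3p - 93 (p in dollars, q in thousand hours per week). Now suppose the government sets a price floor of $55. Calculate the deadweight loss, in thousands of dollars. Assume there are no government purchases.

81

Without the control the market clears where 375 - 6p = 3p - 93, i.e. p* = 52 and q* = 63.
Because the floor (55) lies above the market-clearing price, it is binding.
At p = 55: qd = 375 - 6·55 = 45 and qs = 3·55 - 93 = 72.
Quantity traded falls to 45. At q = 45 the demand price is (375 - 45)/6 = 55 and the supply price is (93 + 45)/3 = 46.
Deadweight loss = ½ · (55 - 46) · (63 - 45) = ½ · 9 · 18 = 81.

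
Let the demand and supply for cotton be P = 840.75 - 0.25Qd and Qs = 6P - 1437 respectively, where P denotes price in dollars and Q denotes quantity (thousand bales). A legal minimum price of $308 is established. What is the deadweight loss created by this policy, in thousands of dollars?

Rearranging demand gives Qd = 3363 - 4P. Without the control the market clears where 3363 - 4P = 6P - 1437, i.e. P* = 480 and Q* = 1443.
The floor of 308 is below the equilibrium price 480, so it is not binding; the market clears at P* = 480, Q* = 1443.
Since the control does not bind, no trades are prevented and deadweight loss is zero.

0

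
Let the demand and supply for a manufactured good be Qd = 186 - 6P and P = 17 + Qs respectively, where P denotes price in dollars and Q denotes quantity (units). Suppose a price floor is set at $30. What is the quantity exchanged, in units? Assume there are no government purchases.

6

Rearranging supply gives Qs = P - 17. Equilibrium: 186 - 6P = P - 17, so 203 = 7P and P* = 29, Q* = 12.
The floor of 30 is above the equilibrium price 29, so it binds.
At P = 30: Qd = 186 - 6·30 = 6 and Qs = 30 - 17 = 13.
The quantity actually transacted is the short side, demand: 6.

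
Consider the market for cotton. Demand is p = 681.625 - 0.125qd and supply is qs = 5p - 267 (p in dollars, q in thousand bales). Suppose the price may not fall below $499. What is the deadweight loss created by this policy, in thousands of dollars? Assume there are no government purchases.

Rearranging demand gives qd = 5453 - 8p. Equilibrium: 5453 - 8p = 5p - 267, so 5720 = 13p and p* = 440, q* = 1933.
Since 499 > 440, the floor is binding.
At p = 499: qd = 5453 - 8·499 = 1461 and qs = 5·499 - 267 = 2228.
Quantity traded falls to 1461. At q = 1461 the demand price is (5453 - 1461)/8 = 499 and the supply price is (267 + 1461)/5 = 345.6.
Deadweight loss = ½ · (499 - 345.6) · (1933 - 1461) = ½ · 153.4 · 472 = 36202.4.

36202.4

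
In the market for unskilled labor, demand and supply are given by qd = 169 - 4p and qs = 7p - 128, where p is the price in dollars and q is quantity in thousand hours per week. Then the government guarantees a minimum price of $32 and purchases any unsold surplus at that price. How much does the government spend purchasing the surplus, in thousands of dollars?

1760

Setting quantity demanded equal to quantity supplied, 169 - 4p = 7p - 128, gives p* = 27 and q* = 61.
The floor of 32 is above the equilibrium price 27, so it binds.
At p = 32: qd = 169 - 4·32 = 41 and qs = 7·32 - 128 = 96.
Surplus = qs - qd = 55.
Government expenditure = surplus × support price = 55 × 32 = 1760.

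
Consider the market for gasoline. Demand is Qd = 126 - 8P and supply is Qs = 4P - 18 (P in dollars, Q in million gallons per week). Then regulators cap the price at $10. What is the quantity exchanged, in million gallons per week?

Without the control the market clears where 126 - 8P = 4P - 18, i.e. P* = 12 and Q* = 30.
The ceiling of 10 is below the equilibrium price 12, so it binds.
At P = 10: Qd = 126 - 8·10 = 46 and Qs = 4·10 - 18 = 22.
The quantity actually transacted is the short side, supply: 22.

22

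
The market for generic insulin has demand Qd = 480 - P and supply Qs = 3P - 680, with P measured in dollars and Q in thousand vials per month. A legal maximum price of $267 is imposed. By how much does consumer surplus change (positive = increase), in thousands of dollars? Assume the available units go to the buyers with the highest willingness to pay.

Setting quantity demanded equal to quantity supplied, 480 - P = 3P - 680, gives P* = 290 and Q* = 190.
Since 267 < 290, the ceiling is binding.
At P = 267: Qd = 480 - 267 = 213 and Qs = 3·267 - 680 = 121.
Consumer surplus without the control is ½ · (480 - 290) · 190 = 18050.
With the ceiling, 121 units are sold at 267 (assume they go to the highest-value buyers). The demand price at Q = 121 is 359, so CS = ½ · [(480 - 267) + (359 - 267)] · 121 = 18452.5.
Change in consumer surplus = 18452.5 - 18050 = 402.5.

402.5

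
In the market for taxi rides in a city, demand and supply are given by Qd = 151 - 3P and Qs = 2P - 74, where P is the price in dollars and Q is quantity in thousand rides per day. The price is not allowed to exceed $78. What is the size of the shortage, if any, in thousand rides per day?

Without the control the market clears where 151 - 3P = 2P - 74, i.e. P* = 45 and Q* = 16.
The ceiling of 78 is above the equilibrium price 45, so it is not binding; the market clears at P* = 45, Q* = 16.
Since the control does not bind, there is no shortage.

0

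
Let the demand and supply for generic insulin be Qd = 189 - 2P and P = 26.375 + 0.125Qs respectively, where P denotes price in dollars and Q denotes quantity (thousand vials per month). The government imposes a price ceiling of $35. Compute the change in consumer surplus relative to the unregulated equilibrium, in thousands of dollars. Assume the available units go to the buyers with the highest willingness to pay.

Rearranging supply gives Qs = 8P - 211. In a free market, 189 - 2P = 8P - 211 gives the equilibrium P* = 40, Q* = 109.
Because the ceiling (35) lies below the market-clearing price, it is binding.
At P = 35: Qd = 189 - 2·35 = 119 and Qs = 8·35 - 211 = 69.
Consumer surplus without the control is ½ · (94.5 - 40) · 109 = 2970.25.
With the ceiling, 69 units are sold at 35 (assume they go to the highest-value buyers). The demand price at Q = 69 is 60, so CS = ½ · [(94.5 - 35) + (60 - 35)] · 69 = 2915.25.
Change in consumer surplus = 2915.25 - 2970.25 = -55.

-55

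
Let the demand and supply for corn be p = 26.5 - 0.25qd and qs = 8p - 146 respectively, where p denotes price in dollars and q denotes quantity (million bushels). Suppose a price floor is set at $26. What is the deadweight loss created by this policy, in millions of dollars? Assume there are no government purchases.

75

Rearranging demand gives qd = 106 - 4p. Equilibrium: 106 - 4p = 8p - 146, so 252 = 12p and p* = 21, q* = 22.
The floor of 26 is above the equilibrium price 21, so it binds.
At p = 26: qd = 106 - 4·26 = 2 and qs = 8·26 - 146 = 62.
Quantity traded falls to 2. At q = 2 the demand price is (106 - 2)/4 = 26 and the supply price is (146 + 2)/8 = 18.5.
Deadweight loss = ½ · (26 - 18.5) · (22 - 2) = ½ · 7.5 · 20 = 75.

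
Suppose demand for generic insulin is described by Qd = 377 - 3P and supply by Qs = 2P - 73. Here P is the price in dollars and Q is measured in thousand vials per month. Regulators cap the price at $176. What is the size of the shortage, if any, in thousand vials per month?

0

Without the control the market clears where 377 - 3P = 2P - 73, i.e. P* = 90 and Q* = 107.
Since 176 is above P* = 90, the ceiling does not bind and the free-market outcome prevails.
Since the control does not bind, there is no shortage.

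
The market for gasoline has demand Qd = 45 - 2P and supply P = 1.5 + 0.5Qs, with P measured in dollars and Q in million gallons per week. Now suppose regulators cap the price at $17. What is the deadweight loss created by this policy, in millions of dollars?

0

Rearranging supply gives Qs = 2P - 3. In a free market, 45 - 2P = 2P - 3 gives the equilibrium P* = 12, Q* = 21.
Since 17 is above P* = 12, the ceiling does not bind and the free-market outcome prevails.
Since the control does not bind, no trades are prevented and deadweight loss is zero.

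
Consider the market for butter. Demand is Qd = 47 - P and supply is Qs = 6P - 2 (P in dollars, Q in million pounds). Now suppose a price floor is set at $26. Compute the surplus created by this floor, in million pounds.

133

Without the control the market clears where 47 - P = 6P - 2, i.e. P* = 7 and Q* = 40.
Since 26 > 7, the floor is binding.
At P = 26: Qd = 47 - 26 = 21 and Qs = 6·26 - 2 = 154.
Surplus = Qs - Qd = 154 - 21 = 133.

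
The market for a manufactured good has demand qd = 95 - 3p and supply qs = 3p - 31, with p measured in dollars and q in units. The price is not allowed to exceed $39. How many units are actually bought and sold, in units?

Without the control the market clears where 95 - 3p = 3p - 31, i.e. p* = 21 and q* = 32.
The ceiling of 39 is above the equilibrium price 21, so it is not binding; the market clears at p* = 21, q* = 32.

32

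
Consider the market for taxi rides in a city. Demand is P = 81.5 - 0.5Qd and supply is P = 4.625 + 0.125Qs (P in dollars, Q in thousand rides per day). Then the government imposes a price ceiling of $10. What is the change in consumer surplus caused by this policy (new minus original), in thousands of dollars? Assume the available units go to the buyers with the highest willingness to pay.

-1170

Rearranging demand gives Qd = 163 - 2P; rearranging supply gives Qs = 8P - 37. Without the control the market clears where 163 - 2P = 8P - 37, i.e. P* = 20 and Q* = 123.
Since 10 < 20, the ceiling is binding.
At P = 10: Qd = 163 - 2·10 = 143 and Qs = 8·10 - 37 = 43.
Consumer surplus without the control is ½ · (81.5 - 20) · 123 = 3782.25.
With the ceiling, 43 units are sold at 10 (assume they go to the highest-value buyers). The demand price at Q = 43 is 60, so CS = ½ · [(81.5 - 10) + (60 - 10)] · 43 = 2612.25.
Change in consumer surplus = 2612.25 - 3782.25 = -1170.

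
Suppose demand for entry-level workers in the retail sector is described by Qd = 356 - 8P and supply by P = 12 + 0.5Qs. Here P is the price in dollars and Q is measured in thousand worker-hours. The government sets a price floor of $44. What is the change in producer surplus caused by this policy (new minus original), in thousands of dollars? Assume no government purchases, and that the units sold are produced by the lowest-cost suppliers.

Rearranging supply gives Qs = 2P - 24. Equilibrium: 356 - 8P = 2P - 24, so 380 = 10P and P* = 38, Q* = 52.
The floor of 44 is above the equilibrium price 38, so it binds.
At P = 44: Qd = 356 - 8·44 = 4 and Qs = 2·44 - 24 = 64.
Producer surplus without the control is ½ · (38 - 12) · 52 = 676.
With the floor, 4 units are sold at 44. The supply price at Q = 4 is 14, so PS = ½ · [(44 - 12) + (44 - 14)] · 4 = 124.
Change in producer surplus = 124 - 676 = -552.

-552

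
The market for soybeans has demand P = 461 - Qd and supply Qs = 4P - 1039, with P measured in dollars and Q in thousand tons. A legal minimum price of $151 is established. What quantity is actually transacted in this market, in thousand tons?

161

Rearranging demand gives Qd = 461 - P. In a free market, 461 - P = 4P - 1039 gives the equilibrium P* = 300, Q* = 161.
The floor of 151 is below the equilibrium price 300, so it is not binding; the market clears at P* = 300, Q* = 161.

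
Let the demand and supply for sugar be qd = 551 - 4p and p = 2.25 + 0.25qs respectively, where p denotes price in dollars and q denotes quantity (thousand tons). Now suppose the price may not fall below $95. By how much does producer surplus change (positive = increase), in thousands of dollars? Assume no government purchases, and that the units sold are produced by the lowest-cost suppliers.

Rearranging supply gives qs = 4p - 9. Setting quantity demanded equal to quantity supplied, 551 - 4p = 4p - 9, gives p* = 70 and q* = 271.
The floor of 95 is above the equilibrium price 70, so it binds.
At p = 95: qd = 551 - 4·95 = 171 and qs = 4·95 - 9 = 371.
Producer surplus without the control is ½ · (70 - 2.25) · 271 = 9180.125.
With the floor, 171 units are sold at 95. The supply price at q = 171 is 45, so PS = ½ · [(95 - 2.25) + (95 - 45)] · 171 = 12205.125.
Change in producer surplus = 12205.125 - 9180.125 = 3025.

3025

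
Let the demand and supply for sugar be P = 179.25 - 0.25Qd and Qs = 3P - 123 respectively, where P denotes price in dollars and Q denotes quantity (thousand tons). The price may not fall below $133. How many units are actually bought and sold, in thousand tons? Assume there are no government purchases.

185

Rearranging demand gives Qd = 717 - 4P. Without the control the market clears where 717 - 4P = 3P - 123, i.e. P* = 120 and Q* = 237.
Since 133 > 120, the floor is binding.
At P = 133: Qd = 717 - 4·133 = 185 and Qs = 3·133 - 123 = 276.
The quantity actually transacted is the short side, demand: 185.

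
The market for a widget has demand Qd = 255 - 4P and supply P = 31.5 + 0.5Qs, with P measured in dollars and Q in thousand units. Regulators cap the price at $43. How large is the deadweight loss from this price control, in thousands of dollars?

Rearranging supply gives Qs = 2P - 63. Setting quantity demanded equal to quantity supplied, 255 - 4P = 2P - 63, gives P* = 53 and Q* = 43.
Since 43 < 53, the ceiling is binding.
At P = 43: Qd = 255 - 4·43 = 83 and Qs = 2·43 - 63 = 23.
Quantity traded falls to 23. At Q = 23 the demand price is (255 - 23)/4 = 58 and the supply price is (63 + 23)/2 = 43.
Deadweight loss = ½ · (58 - 43) · (43 - 23) = ½ · 15 · 20 = 150.

150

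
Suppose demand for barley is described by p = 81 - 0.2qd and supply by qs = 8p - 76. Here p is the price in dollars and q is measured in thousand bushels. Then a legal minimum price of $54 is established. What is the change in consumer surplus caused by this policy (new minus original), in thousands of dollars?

Rearranging demand gives qd = 405 - 5p. Without the control the market clears where 405 - 5p = 8p - 76, i.e. p* = 37 and q* = 220.
Because the floor (54) lies above the market-clearing price, it is binding.
At p = 54: qd = 405 - 5·54 = 135 and qs = 8·54 - 76 = 356.
Consumer surplus without the control is ½ · (81 - 37) · 220 = 4840.
With the floor, consumers buy 135 units at 54, so CS = ½ · (81 - 54) · 135 = 1822.5.
Change in consumer surplus = 1822.5 - 4840 = -3017.5.

-3017.5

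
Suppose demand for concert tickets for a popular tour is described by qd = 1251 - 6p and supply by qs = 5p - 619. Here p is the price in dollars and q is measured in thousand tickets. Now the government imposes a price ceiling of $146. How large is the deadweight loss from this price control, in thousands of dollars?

2640

Without the control the market clears where 1251 - 6p = 5p - 619, i.e. p* = 170 and q* = 231.
Since 146 < 170, the ceiling is binding.
At p = 146: qd = 1251 - 6·146 = 375 and qs = 5·146 - 619 = 111.
Quantity traded falls to 111. At q = 111 the demand price is (1251 - 111)/6 = 190 and the supply price is (619 + 111)/5 = 146.
Deadweight loss = ½ · (190 - 146) · (231 - 111) = ½ · 44 · 120 = 2640.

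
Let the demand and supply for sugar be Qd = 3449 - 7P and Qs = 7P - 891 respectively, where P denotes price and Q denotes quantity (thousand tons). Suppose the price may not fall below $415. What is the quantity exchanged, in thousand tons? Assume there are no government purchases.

In a free market, 3449 - 7P = 7P - 891 gives the equilibrium P* = 310, Q* = 1279.
Because the floor (415) lies above the market-clearing price, it is binding.
At P = 415: Qd = 3449 - 7·415 = 544 and Qs = 7·415 - 891 = 2014.
The quantity actually transacted is the short side, demand: 544.

544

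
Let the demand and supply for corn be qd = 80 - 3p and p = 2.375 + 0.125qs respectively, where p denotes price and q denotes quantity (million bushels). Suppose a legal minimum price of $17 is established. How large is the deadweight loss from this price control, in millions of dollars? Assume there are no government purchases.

132

Rearranging supply gives qs = 8p - 19. In a free market, 80 - 3p = 8p - 19 gives the equilibrium p* = 9, q* = 53.
Because the floor (17) lies above the market-clearing price, it is binding.
At p = 17: qd = 80 - 3·17 = 29 and qs = 8·17 - 19 = 117.
Quantity traded falls to 29. At q = 29 the demand price is (80 - 29)/3 = 17 and the supply price is (19 + 29)/8 = 6.
Deadweight loss = ½ · (17 - 6) · (53 - 29) = ½ · 11 · 24 = 132.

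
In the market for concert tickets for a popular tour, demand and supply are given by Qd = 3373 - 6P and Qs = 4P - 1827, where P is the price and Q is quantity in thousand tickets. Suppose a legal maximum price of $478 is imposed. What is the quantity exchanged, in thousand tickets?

In a free market, 3373 - 6P = 4P - 1827 gives the equilibrium P* = 520, Q* = 253.
The ceiling of 478 is below the equilibrium price 520, so it binds.
At P = 478: Qd = 3373 - 6·478 = 505 and Qs = 4·478 - 1827 = 85.
The quantity actually transacted is the short side, supply: 85.

85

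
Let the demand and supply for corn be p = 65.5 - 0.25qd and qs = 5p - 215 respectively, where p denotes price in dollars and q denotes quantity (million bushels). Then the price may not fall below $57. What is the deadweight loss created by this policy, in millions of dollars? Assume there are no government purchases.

Rearranging demand gives qd = 262 - 4p. In a free market, 262 - 4p = 5p - 215 gives the equilibrium p* = 53, q* = 50.
Since 57 > 53, the floor is binding.
At p = 57: qd = 262 - 4·57 = 34 and qs = 5·57 - 215 = 70.
Quantity traded falls to 34. At q = 34 the demand price is (262 - 34)/4 = 57 and the supply price is (215 + 34)/5 = 49.8.
Deadweight loss = ½ · (57 - 49.8) · (50 - 34) = ½ · 7.2 · 16 = 57.6.

57.6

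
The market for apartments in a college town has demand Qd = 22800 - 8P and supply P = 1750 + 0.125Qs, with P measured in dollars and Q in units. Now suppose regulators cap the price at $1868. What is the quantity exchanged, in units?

944

Rearranging supply gives Qs = 8P - 14000. Equilibrium: 22800 - 8P = 8P - 14000, so 36800 = 16P and P* = 2300, Q* = 4400.
Because the ceiling (1868) lies below the market-clearing price, it is binding.
At P = 1868: Qd = 22800 - 8·1868 = 7856 and Qs = 8·1868 - 14000 = 944.
The quantity actually transacted is the short side, supply: 944.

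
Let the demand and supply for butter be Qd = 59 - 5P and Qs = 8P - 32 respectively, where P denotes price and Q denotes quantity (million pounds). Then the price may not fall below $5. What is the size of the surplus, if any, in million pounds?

0

Setting quantity demanded equal to quantity supplied, 59 - 5P = 8P - 32, gives P* = 7 and Q* = 24.
Since 5 is below P* = 7, the floor does not bind and the free-market outcome prevails.
Since the control does not bind, there is no surplus.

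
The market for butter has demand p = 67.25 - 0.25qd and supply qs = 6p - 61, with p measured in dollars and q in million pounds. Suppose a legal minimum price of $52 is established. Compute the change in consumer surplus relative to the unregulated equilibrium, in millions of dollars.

Rearranging demand gives qd = 269 - 4p. Without the control the market clears where 269 - 4p = 6p - 61, i.e. p* = 33 and q* = 137.
Since 52 > 33, the floor is binding.
At p = 52: qd = 269 - 4·52 = 61 and qs = 6·52 - 61 = 251.
Consumer surplus without the control is ½ · (67.25 - 33) · 137 = 2346.125.
With the floor, consumers buy 61 units at 52, so CS = ½ · (67.25 - 52) · 61 = 465.125.
Change in consumer surplus = 465.125 - 2346.125 = -1881.

-1881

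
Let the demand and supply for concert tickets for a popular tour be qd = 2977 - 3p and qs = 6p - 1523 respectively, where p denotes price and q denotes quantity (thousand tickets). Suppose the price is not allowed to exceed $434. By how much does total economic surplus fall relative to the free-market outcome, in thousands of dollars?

39204

Equilibrium: 2977 - 3p = 6p - 1523, so 4500 = 9p and p* = 500, q* = 1477.
Since 434 < 500, the ceiling is binding.
At p = 434: qd = 2977 - 3·434 = 1675 and qs = 6·434 - 1523 = 1081.
Quantity traded falls to 1081. At q = 1081 the demand price is (2977 - 1081)/3 = 632 and the supply price is (1523 + 1081)/6 = 434.
Deadweight loss = ½ · (632 - 434) · (1477 - 1081) = ½ · 198 · 396 = 39204.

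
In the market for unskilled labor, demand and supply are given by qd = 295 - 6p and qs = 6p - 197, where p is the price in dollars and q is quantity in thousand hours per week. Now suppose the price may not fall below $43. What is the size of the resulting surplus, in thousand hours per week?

24

Without the control the market clears where 295 - 6p = 6p - 197, i.e. p* = 41 and q* = 49.
Because the floor (43) lies above the market-clearing price, it is binding.
At p = 43: qd = 295 - 6·43 = 37 and qs = 6·43 - 197 = 61.
Surplus = qs - qd = 61 - 37 = 24.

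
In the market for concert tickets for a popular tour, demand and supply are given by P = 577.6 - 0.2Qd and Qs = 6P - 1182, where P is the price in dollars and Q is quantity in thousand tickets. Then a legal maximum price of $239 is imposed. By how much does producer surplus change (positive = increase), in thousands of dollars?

Rearranging demand gives Qd = 2888 - 5P. Setting quantity demanded equal to quantity supplied, 2888 - 5P = 6P - 1182, gives P* = 370 and Q* = 1038.
The ceiling of 239 is below the equilibrium price 370, so it binds.
At P = 239: Qd = 2888 - 5·239 = 1693 and Qs = 6·239 - 1182 = 252.
Producer surplus without the control is ½ · (370 - 197) · 1038 = 89787.
With the ceiling, producers sell 252 units at 239, so PS = ½ · (239 - 197) · 252 = 5292.
Change in producer surplus = 5292 - 89787 = -84495.

-84495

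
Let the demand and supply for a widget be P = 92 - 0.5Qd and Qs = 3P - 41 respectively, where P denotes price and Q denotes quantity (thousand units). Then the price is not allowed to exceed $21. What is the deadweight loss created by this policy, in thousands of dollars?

2160

Rearranging demand gives Qd = 184 - 2P. Setting quantity demanded equal to quantity supplied, 184 - 2P = 3P - 41, gives P* = 45 and Q* = 94.
The ceiling of 21 is below the equilibrium price 45, so it binds.
At P = 21: Qd = 184 - 2·21 = 142 and Qs = 3·21 - 41 = 22.
Quantity traded falls to 22. At Q = 22 the demand price is (184 - 22)/2 = 81 and the supply price is (41 + 22)/3 = 21.
Deadweight loss = ½ · (81 - 21) · (94 - 22) = ½ · 60 · 72 = 2160.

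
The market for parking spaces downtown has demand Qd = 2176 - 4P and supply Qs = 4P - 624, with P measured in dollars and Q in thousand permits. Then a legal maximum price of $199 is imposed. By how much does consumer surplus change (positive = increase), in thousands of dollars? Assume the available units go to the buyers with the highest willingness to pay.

In a free market, 2176 - 4P = 4P - 624 gives the equilibrium P* = 350, Q* = 776.
The ceiling of 199 is below the equilibrium price 350, so it binds.
At P = 199: Qd = 2176 - 4·199 = 1380 and Qs = 4·199 - 624 = 172.
Consumer surplus without the control is ½ · (544 - 350) · 776 = 75272.
With the ceiling, 172 units are sold at 199 (assume they go to the highest-value buyers). The demand price at Q = 172 is 501, so CS = ½ · [(544 - 199) + (501 - 199)] · 172 = 55642.
Change in consumer surplus = 55642 - 75272 = -19630.

-19630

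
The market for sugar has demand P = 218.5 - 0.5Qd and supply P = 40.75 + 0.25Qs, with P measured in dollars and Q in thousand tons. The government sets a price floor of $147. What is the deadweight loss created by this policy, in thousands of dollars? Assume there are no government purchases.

Rearranging demand gives Qd = 437 - 2P; rearranging supply gives Qs = 4P - 163. In a free market, 437 - 2P = 4P - 163 gives the equilibrium P* = 100, Q* = 237.
Since 147 > 100, the floor is binding.
At P = 147: Qd = 437 - 2·147 = 143 and Qs = 4·147 - 163 = 425.
Quantity traded falls to 143. At Q = 143 the demand price is (437 - 143)/2 = 147 and the supply price is (163 + 143)/4 = 76.5.
Deadweight loss = ½ · (147 - 76.5) · (237 - 143) = ½ · 70.5 · 94 = 3313.5.

3313.5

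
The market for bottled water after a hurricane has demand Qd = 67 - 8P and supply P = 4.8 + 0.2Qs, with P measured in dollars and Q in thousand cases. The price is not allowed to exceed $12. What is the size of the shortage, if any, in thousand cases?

Rearranging supply gives Qs = 5P - 24. Without the control the market clears where 67 - 8P = 5P - 24, i.e. P* = 7 and Q* = 11.
The ceiling of 12 is above the equilibrium price 7, so it is not binding; the market clears at P* = 7, Q* = 11.
Since the control does not bind, there is no shortage.

0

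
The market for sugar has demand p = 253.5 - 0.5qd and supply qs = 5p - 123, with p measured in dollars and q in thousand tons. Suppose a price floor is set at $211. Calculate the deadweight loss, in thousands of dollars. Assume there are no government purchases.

20497.4

Rearranging demand gives qd = 507 - 2p. Without the control the market clears where 507 - 2p = 5p - 123, i.e. p* = 90 and q* = 327.
The floor of 211 is above the equilibrium price 90, so it binds.
At p = 211: qd = 507 - 2·211 = 85 and qs = 5·211 - 123 = 932.
Quantity traded falls to 85. At q = 85 the demand price is (507 - 85)/2 = 211 and the supply price is (123 + 85)/5 = 41.6.
Deadweight loss = ½ · (211 - 41.6) · (327 - 85) = ½ · 169.4 · 242 = 20497.4.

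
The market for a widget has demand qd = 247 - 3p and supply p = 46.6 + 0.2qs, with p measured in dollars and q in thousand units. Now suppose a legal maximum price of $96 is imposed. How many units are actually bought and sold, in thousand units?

Rearranging supply gives qs = 5p - 233. In a free market, 247 - 3p = 5p - 233 gives the equilibrium p* = 60, q* = 67.
The ceiling of 96 is above the equilibrium price 60, so it is not binding; the market clears at p* = 60, q* = 67.

67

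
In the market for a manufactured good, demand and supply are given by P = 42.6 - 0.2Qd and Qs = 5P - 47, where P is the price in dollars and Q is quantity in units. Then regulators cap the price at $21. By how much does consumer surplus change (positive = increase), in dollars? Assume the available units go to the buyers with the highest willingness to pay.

Rearranging demand gives Qd = 213 - 5P. In a free market, 213 - 5P = 5P - 47 gives the equilibrium P* = 26, Q* = 83.
The ceiling of 21 is below the equilibrium price 26, so it binds.
At P = 21: Qd = 213 - 5·21 = 108 and Qs = 5·21 - 47 = 58.
Consumer surplus without the control is ½ · (42.6 - 26) · 83 = 688.9.
With the ceiling, 58 units are sold at 21 (assume they go to the highest-value buyers). The demand price at Q = 58 is 31, so CS = ½ · [(42.6 - 21) + (31 - 21)] · 58 = 916.4.
Change in consumer surplus = 916.4 - 688.9 = 227.5.

227.5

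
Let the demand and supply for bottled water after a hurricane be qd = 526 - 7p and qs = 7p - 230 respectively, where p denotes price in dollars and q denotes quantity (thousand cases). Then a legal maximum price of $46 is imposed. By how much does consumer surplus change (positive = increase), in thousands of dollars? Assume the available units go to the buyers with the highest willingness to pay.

In a free market, 526 - 7p = 7p - 230 gives the equilibrium p* = 54, q* = 148.
Because the ceiling (46) lies below the market-clearing price, it is binding.
At p = 46: qd = 526 - 7·46 = 204 and qs = 7·46 - 230 = 92.
Consumer surplus without the control is ½ · (526/7 - 54) · 148 = 10952/7.
With the ceiling, 92 units are sold at 46 (assume they go to the highest-value buyers). The demand price at q = 92 is 62, so CS = ½ · [(526/7 - 46) + (62 - 46)] · 92 = 14536/7.
Change in consumer surplus = 14536/7 - 10952/7 = 512.

512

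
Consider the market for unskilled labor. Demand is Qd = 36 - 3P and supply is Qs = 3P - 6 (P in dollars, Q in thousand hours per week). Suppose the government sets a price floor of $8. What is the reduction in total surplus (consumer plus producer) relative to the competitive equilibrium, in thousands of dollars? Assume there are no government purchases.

3

In a free market, 36 - 3P = 3P - 6 gives the equilibrium P* = 7, Q* = 15.
Because the floor (8) lies above the market-clearing price, it is binding.
At P = 8: Qd = 36 - 3·8 = 12 and Qs = 3·8 - 6 = 18.
Quantity traded falls to 12. At Q = 12 the demand price is (36 - 12)/3 = 8 and the supply price is (6 + 12)/3 = 6.
Deadweight loss = ½ · (8 - 6) · (15 - 12) = ½ · 2 · 3 = 3.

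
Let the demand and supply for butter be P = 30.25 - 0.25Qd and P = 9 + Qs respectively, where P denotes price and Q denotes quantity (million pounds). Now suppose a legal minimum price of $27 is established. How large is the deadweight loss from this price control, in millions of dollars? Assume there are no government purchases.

10

Rearranging demand gives Qd = 121 - 4P; rearranging supply gives Qs = P - 9. Setting quantity demanded equal to quantity supplied, 121 - 4P = P - 9, gives P* = 26 and Q* = 17.
Since 27 > 26, the floor is binding.
At P = 27: Qd = 121 - 4·27 = 13 and Qs = 27 - 9 = 18.
Quantity traded falls to 13. At Q = 13 the demand price is (121 - 13)/4 = 27 and the supply price is 9 + 13 = 22.
Deadweight loss = ½ · (27 - 22) · (17 - 13) = ½ · 5 · 4 = 10.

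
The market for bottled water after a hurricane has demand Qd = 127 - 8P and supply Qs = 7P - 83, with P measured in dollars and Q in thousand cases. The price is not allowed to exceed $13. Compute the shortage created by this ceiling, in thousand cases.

Setting quantity demanded equal to quantity supplied, 127 - 8P = 7P - 83, gives P* = 14 and Q* = 15.
Because the ceiling (13) lies below the market-clearing price, it is binding.
At P = 13: Qd = 127 - 8·13 = 23 and Qs = 7·13 - 83 = 8.
Shortage = Qd - Qs = 23 - 8 = 15.

15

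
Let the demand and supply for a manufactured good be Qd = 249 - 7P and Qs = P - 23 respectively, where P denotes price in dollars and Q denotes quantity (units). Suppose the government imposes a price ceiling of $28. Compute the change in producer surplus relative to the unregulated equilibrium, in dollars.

In a free market, 249 - 7P = P - 23 gives the equilibrium P* = 34, Q* = 11.
Because the ceiling (28) lies below the market-clearing price, it is binding.
At P = 28: Qd = 249 - 7·28 = 53 and Qs = 28 - 23 = 5.
Producer surplus without the control is ½ · (34 - 23) · 11 = 60.5.
With the ceiling, producers sell 5 units at 28, so PS = ½ · (28 - 23) · 5 = 12.5.
Change in producer surplus = 12.5 - 60.5 = -48.

-48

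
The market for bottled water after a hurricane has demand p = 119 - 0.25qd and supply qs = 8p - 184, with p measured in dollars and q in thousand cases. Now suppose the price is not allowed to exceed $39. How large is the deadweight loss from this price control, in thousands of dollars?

3072

Rearranging demand gives qd = 476 - 4p. Equilibrium: 476 - 4p = 8p - 184, so 660 = 12p and p* = 55, q* = 256.
Because the ceiling (39) lies below the market-clearing price, it is binding.
At p = 39: qd = 476 - 4·39 = 320 and qs = 8·39 - 184 = 128.
Quantity traded falls to 128. At q = 128 the demand price is (476 - 128)/4 = 87 and the supply price is (184 + 128)/8 = 39.
Deadweight loss = ½ · (87 - 39) · (256 - 128) = ½ · 48 · 128 = 3072.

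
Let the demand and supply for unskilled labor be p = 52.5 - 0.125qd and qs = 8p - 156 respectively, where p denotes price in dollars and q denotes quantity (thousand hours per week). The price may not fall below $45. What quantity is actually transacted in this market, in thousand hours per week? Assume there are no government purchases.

60

Rearranging demand gives qd = 420 - 8p. Without the control the market clears where 420 - 8p = 8p - 156, i.e. p* = 36 and q* = 132.
Because the floor (45) lies above the market-clearing price, it is binding.
At p = 45: qd = 420 - 8·45 = 60 and qs = 8·45 - 156 = 204.
The quantity actually transacted is the short side, demand: 60.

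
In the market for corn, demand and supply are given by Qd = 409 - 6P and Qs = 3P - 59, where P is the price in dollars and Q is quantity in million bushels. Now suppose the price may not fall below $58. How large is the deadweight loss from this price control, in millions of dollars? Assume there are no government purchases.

324

Equilibrium: 409 - 6P = 3P - 59, so 468 = 9P and P* = 52, Q* = 97.
The floor of 58 is above the equilibrium price 52, so it binds.
At P = 58: Qd = 409 - 6·58 = 61 and Qs = 3·58 - 59 = 115.
Quantity traded falls to 61. At Q = 61 the demand price is (409 - 61)/6 = 58 and the supply price is (59 + 61)/3 = 40.
Deadweight loss = ½ · (58 - 40) · (97 - 61) = ½ · 18 · 36 = 324.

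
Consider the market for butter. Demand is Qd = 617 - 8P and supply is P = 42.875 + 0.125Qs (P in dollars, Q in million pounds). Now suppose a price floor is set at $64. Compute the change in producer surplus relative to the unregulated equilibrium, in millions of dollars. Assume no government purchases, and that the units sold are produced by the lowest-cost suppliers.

356

Rearranging supply gives Qs = 8P - 343. Without the control the market clears where 617 - 8P = 8P - 343, i.e. P* = 60 and Q* = 137.
The floor of 64 is above the equilibrium price 60, so it binds.
At P = 64: Qd = 617 - 8·64 = 105 and Qs = 8·64 - 343 = 169.
Producer surplus without the control is ½ · (60 - 42.875) · 137 = 1173.0625.
With the floor, 105 units are sold at 64. The supply price at Q = 105 is 56, so PS = ½ · [(64 - 42.875) + (64 - 56)] · 105 = 1529.0625.
Change in producer surplus = 1529.0625 - 1173.0625 = 356.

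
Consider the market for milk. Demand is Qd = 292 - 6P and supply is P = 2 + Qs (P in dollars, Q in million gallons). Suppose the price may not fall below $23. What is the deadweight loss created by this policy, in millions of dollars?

0

Rearranging supply gives Qs = P - 2. Without the control the market clears where 292 - 6P = P - 2, i.e. P* = 42 and Q* = 40.
The floor of 23 is below the equilibrium price 42, so it is not binding; the market clears at P* = 42, Q* = 40.
Since the control does not bind, no trades are prevented and deadweight loss is zero.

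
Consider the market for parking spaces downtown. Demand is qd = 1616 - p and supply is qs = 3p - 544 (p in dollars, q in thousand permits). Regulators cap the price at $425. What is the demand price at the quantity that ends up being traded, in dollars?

885

Equilibrium: 1616 - p = 3p - 544, so 2160 = 4p and p* = 540, q* = 1076.
Because the ceiling (425) lies below the market-clearing price, it is binding.
At p = 425: qd = 1616 - 425 = 1191 and qs = 3·425 - 544 = 731.
Only 731 units reach the market. On the demand curve, the marginal buyer's willingness to pay at q = 731 is (1616 - 731) = 885.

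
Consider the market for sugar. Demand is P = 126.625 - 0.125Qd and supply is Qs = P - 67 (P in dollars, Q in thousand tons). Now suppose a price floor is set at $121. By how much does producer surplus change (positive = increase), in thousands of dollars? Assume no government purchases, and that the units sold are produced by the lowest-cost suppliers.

13

Rearranging demand gives Qd = 1013 - 8P. Equilibrium: 1013 - 8P = P - 67, so 1080 = 9P and P* = 120, Q* = 53.
Since 121 > 120, the floor is binding.
At P = 121: Qd = 1013 - 8·121 = 45 and Qs = 121 - 67 = 54.
Producer surplus without the control is ½ · (120 - 67) · 53 = 1404.5.
With the floor, 45 units are sold at 121. The supply price at Q = 45 is 112, so PS = ½ · [(121 - 67) + (121 - 112)] · 45 = 1417.5.
Change in producer surplus = 1417.5 - 1404.5 = 13.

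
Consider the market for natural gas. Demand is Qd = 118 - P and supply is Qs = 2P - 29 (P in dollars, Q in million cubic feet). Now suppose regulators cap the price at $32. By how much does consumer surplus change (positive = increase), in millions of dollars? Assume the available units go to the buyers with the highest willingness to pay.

17

Equilibrium: 118 - P = 2P - 29, so 147 = 3P and P* = 49, Q* = 69.
Since 32 < 49, the ceiling is binding.
At P = 32: Qd = 118 - 32 = 86 and Qs = 2·32 - 29 = 35.
Consumer surplus without the control is ½ · (118 - 49) · 69 = 2380.5.
With the ceiling, 35 units are sold at 32 (assume they go to the highest-value buyers). The demand price at Q = 35 is 83, so CS = ½ · [(118 - 32) + (83 - 32)] · 35 = 2397.5.
Change in consumer surplus = 2397.5 - 2380.5 = 17.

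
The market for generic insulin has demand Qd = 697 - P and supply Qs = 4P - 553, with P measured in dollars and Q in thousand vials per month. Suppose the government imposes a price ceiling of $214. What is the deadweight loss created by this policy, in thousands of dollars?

Equilibrium: 697 - P = 4P - 553, so 1250 = 5P and P* = 250, Q* = 447.
Since 214 < 250, the ceiling is binding.
At P = 214: Qd = 697 - 214 = 483 and Qs = 4·214 - 553 = 303.
Quantity traded falls to 303. At Q = 303 the demand price is 697 - 303 = 394 and the supply price is (553 + 303)/4 = 214.
Deadweight loss = ½ · (394 - 214) · (447 - 303) = ½ · 180 · 144 = 12960.

12960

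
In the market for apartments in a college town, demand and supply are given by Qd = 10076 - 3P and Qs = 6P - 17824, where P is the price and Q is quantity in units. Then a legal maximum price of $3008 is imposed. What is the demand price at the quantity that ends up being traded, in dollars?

3284

Equilibrium: 10076 - 3P = 6P - 17824, so 27900 = 9P and P* = 3100, Q* = 776.
The ceiling of 3008 is below the equilibrium price 3100, so it binds.
At P = 3008: Qd = 10076 - 3·3008 = 1052 and Qs = 6·3008 - 17824 = 224.
Only 224 units reach the market. On the demand curve, the marginal buyer's willingness to pay at Q = 224 is (10076 - 224)/3 = 3284.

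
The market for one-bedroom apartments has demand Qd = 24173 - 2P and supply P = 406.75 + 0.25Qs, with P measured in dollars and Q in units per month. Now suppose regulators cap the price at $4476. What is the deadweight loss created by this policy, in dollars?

0

Rearranging supply gives Qs = 4P - 1627. Without the control the market clears where 24173 - 2P = 4P - 1627, i.e. P* = 4300 and Q* = 15573.
Since 4476 is above P* = 4300, the ceiling does not bind and the free-market outcome prevails.
Since the control does not bind, no trades are prevented and deadweight loss is zero.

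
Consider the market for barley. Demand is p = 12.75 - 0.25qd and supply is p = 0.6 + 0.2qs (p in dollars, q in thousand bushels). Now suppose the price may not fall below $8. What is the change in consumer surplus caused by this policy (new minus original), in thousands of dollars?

Rearranging demand gives qd = 51 - 4p; rearranging supply gives qs = 5p - 3. Equilibrium: 51 - 4p = 5p - 3, so 54 = 9p and p* = 6, q* = 27.
Because the floor (8) lies above the market-clearing price, it is binding.
At p = 8: qd = 51 - 4·8 = 19 and qs = 5·8 - 3 = 37.
Consumer surplus without the control is ½ · (12.75 - 6) · 27 = 91.125.
With the floor, consumers buy 19 units at 8, so CS = ½ · (12.75 - 8) · 19 = 45.125.
Change in consumer surplus = 45.125 - 91.125 = -46.

-46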